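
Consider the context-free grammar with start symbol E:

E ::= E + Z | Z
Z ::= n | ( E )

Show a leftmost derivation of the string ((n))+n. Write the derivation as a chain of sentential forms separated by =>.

E=>E+Z=>Z+Z=>(E)+Z=>(Z)+Z=>((E))+Z=>((Z))+Z=>((n))+Z=>((n))+n

E => E+Z   [E ::= E + Z]
E+Z => Z+Z   [E ::= Z]
Z+Z => (E)+Z   [Z ::= ( E )]
(E)+Z => (Z)+Z   [E ::= Z]
(Z)+Z => ((E))+Z   [Z ::= ( E )]
((E))+Z => ((Z))+Z   [E ::= Z]
((Z))+Z => ((n))+Z   [Z ::= n]
((n))+Z => ((n))+n   [Z ::= n]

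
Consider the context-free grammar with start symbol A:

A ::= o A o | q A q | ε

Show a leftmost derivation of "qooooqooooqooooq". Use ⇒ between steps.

A ⇒ qAq   [A ::= q A q]
qAq ⇒ qoAoq   [A ::= o A o]
qoAoq ⇒ qooAooq   [A ::= o A o]
qooAooq ⇒ qoooAoooq   [A ::= o A o]
qoooAoooq ⇒ qooooAooooq   [A ::= o A o]
qooooAooooq ⇒ qooooqAqooooq   [A ::= q A q]
qooooqAqooooq ⇒ qooooqoAoqooooq   [A ::= o A o]
qooooqoAoqooooq ⇒ qooooqooAooqooooq   [A ::= o A o]
qooooqooAooqooooq ⇒ qooooqooooqooooq   [A ::= ε]

A ⇒ qAq ⇒ qoAoq ⇒ qooAooq ⇒ qoooAoooq ⇒ qooooAooooq ⇒ qooooqAqooooq ⇒ qooooqoAoqooooq ⇒ qooooqooAooqooooq ⇒ qooooqooooqooooq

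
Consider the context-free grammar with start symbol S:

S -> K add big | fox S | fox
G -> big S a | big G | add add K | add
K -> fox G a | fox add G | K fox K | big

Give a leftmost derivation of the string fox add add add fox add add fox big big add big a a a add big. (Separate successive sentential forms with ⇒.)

S ⇒ K add big ⇒ fox add G add big ⇒ fox add add add K add big ⇒ fox add add add fox G a add big ⇒ fox add add add fox add add K a add big ⇒ fox add add add fox add add fox G a a add big ⇒ fox add add add fox add add fox big S a a a add big ⇒ fox add add add fox add add fox big K add big a a a add big ⇒ fox add add add fox add add fox big big add big a a a add big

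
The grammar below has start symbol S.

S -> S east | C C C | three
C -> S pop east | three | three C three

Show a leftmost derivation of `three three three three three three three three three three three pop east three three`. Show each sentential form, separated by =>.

S => C C C => three C three C C => three three three C C => three three three three C => three three three three three C three => three three three three three three C three three => three three three three three three S pop east three three => three three three three three three C C C pop east three three => three three three three three three three C three C C pop east three three => three three three three three three three three three C C pop east three three => three three three three three three three three three three C pop east three three => three three three three three three three three three three three pop east three three

S => C C C   [S -> C C C]
C C C => three C three C C   [C -> three C three]
three C three C C => three three three C C   [C -> three]
three three three C C => three three three three C   [C -> three]
three three three three C => three three three three three C three   [C -> three C three]
three three three three three C three => three three three three three three C three three   [C -> three C three]
three three three three three three C three three => three three three three three three S pop east three three   [C -> S pop east]
three three three three three three S pop east three three => three three three three three three C C C pop east three three   [S -> C C C]
three three three three three three C C C pop east three three => three three three three three three three C three C C pop east three three   [C -> three C three]
three three three three three three three C three C C pop east three three => three three three three three three three three three C C pop east three three   [C -> three]
three three three three three three three three three C C pop east three three => three three three three three three three three three three C pop east three three   [C -> three]
three three three three three three three three three three C pop east three three => three three three three three three three three three three three pop east three three   [C -> three]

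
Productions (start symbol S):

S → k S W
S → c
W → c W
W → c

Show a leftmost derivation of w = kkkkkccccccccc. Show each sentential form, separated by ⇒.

S ⇒ kSW ⇒ kkSWW ⇒ kkkSWWW ⇒ kkkkSWWWW ⇒ kkkkkSWWWWW ⇒ kkkkkcWWWWW ⇒ kkkkkccWWWWW ⇒ kkkkkcccWWWW ⇒ kkkkkccccWWWW ⇒ kkkkkcccccWWWW ⇒ kkkkkccccccWWW ⇒ kkkkkcccccccWW ⇒ kkkkkccccccccW ⇒ kkkkkccccccccc

S ⇒ kSW   [S → k S W]
kSW ⇒ kkSWW   [S → k S W]
kkSWW ⇒ kkkSWWW   [S → k S W]
kkkSWWW ⇒ kkkkSWWWW   [S → k S W]
kkkkSWWWW ⇒ kkkkkSWWWWW   [S → k S W]
kkkkkSWWWWW ⇒ kkkkkcWWWWW   [S → c]
kkkkkcWWWWW ⇒ kkkkkccWWWWW   [W → c W]
kkkkkccWWWWW ⇒ kkkkkcccWWWW   [W → c]
kkkkkcccWWWW ⇒ kkkkkccccWWWW   [W → c W]
kkkkkccccWWWW ⇒ kkkkkcccccWWWW   [W → c W]
kkkkkcccccWWWW ⇒ kkkkkccccccWWW   [W → c]
kkkkkccccccWWW ⇒ kkkkkcccccccWW   [W → c]
kkkkkcccccccWW ⇒ kkkkkccccccccW   [W → c]
kkkkkccccccccW ⇒ kkkkkccccccccc   [W → c]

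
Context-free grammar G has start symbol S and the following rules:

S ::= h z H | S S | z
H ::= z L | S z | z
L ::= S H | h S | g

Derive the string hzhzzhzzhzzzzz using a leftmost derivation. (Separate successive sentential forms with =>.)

S => hzH => hzSz => hzhzHz => hzhzSzz => hzhzSSzz => hzhzSSSzz => hzhzzSSzz => hzhzzhzHSzz => hzhzzhzzSzz => hzhzzhzzSSzz => hzhzzhzzhzHSzz => hzhzzhzzhzzSzz => hzhzzhzzhzzzzz

S => hzH   [S ::= h z H]
hzH => hzSz   [H ::= S z]
hzSz => hzhzHz   [S ::= h z H]
hzhzHz => hzhzSzz   [H ::= S z]
hzhzSzz => hzhzSSzz   [S ::= S S]
hzhzSSzz => hzhzSSSzz   [S ::= S S]
hzhzSSSzz => hzhzzSSzz   [S ::= z]
hzhzzSSzz => hzhzzhzHSzz   [S ::= h z H]
hzhzzhzHSzz => hzhzzhzzSzz   [H ::= z]
hzhzzhzzSzz => hzhzzhzzSSzz   [S ::= S S]
hzhzzhzzSSzz => hzhzzhzzhzHSzz   [S ::= h z H]
hzhzzhzzhzHSzz => hzhzzhzzhzzSzz   [H ::= z]
hzhzzhzzhzzSzz => hzhzzhzzhzzzzz   [S ::= z]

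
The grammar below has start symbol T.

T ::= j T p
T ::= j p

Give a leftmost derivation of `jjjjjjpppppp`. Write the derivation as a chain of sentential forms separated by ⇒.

T ⇒ jTp   [T ::= j T p]
jTp ⇒ jjTpp   [T ::= j T p]
jjTpp ⇒ jjjTppp   [T ::= j T p]
jjjTppp ⇒ jjjjTpppp   [T ::= j T p]
jjjjTpppp ⇒ jjjjjTppppp   [T ::= j T p]
jjjjjTppppp ⇒ jjjjjjpppppp   [T ::= j p]

T ⇒ jTp ⇒ jjTpp ⇒ jjjTppp ⇒ jjjjTpppp ⇒ jjjjjTppppp ⇒ jjjjjjpppppp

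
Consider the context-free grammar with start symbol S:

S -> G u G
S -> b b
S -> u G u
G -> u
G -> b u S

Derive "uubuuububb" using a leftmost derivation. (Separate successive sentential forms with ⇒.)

S ⇒ GuG ⇒ uuG ⇒ uubuS ⇒ uubuGuG ⇒ uubuuuG ⇒ uubuuubuS ⇒ uubuuububb

S ⇒ GuG   [S -> G u G]
GuG ⇒ uuG   [G -> u]
uuG ⇒ uubuS   [G -> b u S]
uubuS ⇒ uubuGuG   [S -> G u G]
uubuGuG ⇒ uubuuuG   [G -> u]
uubuuuG ⇒ uubuuubuS   [G -> b u S]
uubuuubuS ⇒ uubuuububb   [S -> b b]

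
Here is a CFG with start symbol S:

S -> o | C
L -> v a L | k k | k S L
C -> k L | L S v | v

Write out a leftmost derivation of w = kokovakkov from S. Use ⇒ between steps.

S ⇒ C   [S -> C]
C ⇒ LSv   [C -> L S v]
LSv ⇒ kSLSv   [L -> k S L]
kSLSv ⇒ koLSv   [S -> o]
koLSv ⇒ kokSLSv   [L -> k S L]
kokSLSv ⇒ kokoLSv   [S -> o]
kokoLSv ⇒ kokovaLSv   [L -> v a L]
kokovaLSv ⇒ kokovakkSv   [L -> k k]
kokovakkSv ⇒ kokovakkov   [S -> o]

S ⇒ C ⇒ LSv ⇒ kSLSv ⇒ koLSv ⇒ kokSLSv ⇒ kokoLSv ⇒ kokovaLSv ⇒ kokovakkSv ⇒ kokovakkov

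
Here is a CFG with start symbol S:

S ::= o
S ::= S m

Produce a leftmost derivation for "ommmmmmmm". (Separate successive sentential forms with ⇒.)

S⇒Sm⇒Smm⇒Smmm⇒Smmmm⇒Smmmmm⇒Smmmmmm⇒Smmmmmmm⇒Smmmmmmmm⇒ommmmmmmm

S ⇒ Sm   [S ::= S m]
Sm ⇒ Smm   [S ::= S m]
Smm ⇒ Smmm   [S ::= S m]
Smmm ⇒ Smmmm   [S ::= S m]
Smmmm ⇒ Smmmmm   [S ::= S m]
Smmmmm ⇒ Smmmmmm   [S ::= S m]
Smmmmmm ⇒ Smmmmmmm   [S ::= S m]
Smmmmmmm ⇒ Smmmmmmmm   [S ::= S m]
Smmmmmmmm ⇒ ommmmmmmm   [S ::= o]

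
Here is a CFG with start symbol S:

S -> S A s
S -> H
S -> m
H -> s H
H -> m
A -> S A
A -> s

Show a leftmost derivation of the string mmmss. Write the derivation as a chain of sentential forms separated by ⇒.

S⇒SAs⇒HAs⇒mAs⇒mSAs⇒mHAs⇒mmAs⇒mmSAs⇒mmmAs⇒mmmss

S ⇒ SAs   [S -> S A s]
SAs ⇒ HAs   [S -> H]
HAs ⇒ mAs   [H -> m]
mAs ⇒ mSAs   [A -> S A]
mSAs ⇒ mHAs   [S -> H]
mHAs ⇒ mmAs   [H -> m]
mmAs ⇒ mmSAs   [A -> S A]
mmSAs ⇒ mmmAs   [S -> m]
mmmAs ⇒ mmmss   [A -> s]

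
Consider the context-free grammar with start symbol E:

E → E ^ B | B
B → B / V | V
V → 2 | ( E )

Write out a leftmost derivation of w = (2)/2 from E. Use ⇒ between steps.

E ⇒ B ⇒ B/V ⇒ V/V ⇒ (E)/V ⇒ (B)/V ⇒ (V)/V ⇒ (2)/V ⇒ (2)/2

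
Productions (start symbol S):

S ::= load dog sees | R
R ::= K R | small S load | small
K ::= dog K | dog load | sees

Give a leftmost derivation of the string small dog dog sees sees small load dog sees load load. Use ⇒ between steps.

S ⇒ R   [S ::= R]
R ⇒ small S load   [R ::= small S load]
small S load ⇒ small R load   [S ::= R]
small R load ⇒ small K R load   [R ::= K R]
small K R load ⇒ small dog K R load   [K ::= dog K]
small dog K R load ⇒ small dog dog K R load   [K ::= dog K]
small dog dog K R load ⇒ small dog dog sees R load   [K ::= sees]
small dog dog sees R load ⇒ small dog dog sees K R load   [R ::= K R]
small dog dog sees K R load ⇒ small dog dog sees sees R load   [K ::= sees]
small dog dog sees sees R load ⇒ small dog dog sees sees small S load load   [R ::= small S load]
small dog dog sees sees small S load load ⇒ small dog dog sees sees small load dog sees load load   [S ::= load dog sees]

S ⇒ R ⇒ small S load ⇒ small R load ⇒ small K R load ⇒ small dog K R load ⇒ small dog dog K R load ⇒ small dog dog sees R load ⇒ small dog dog sees K R load ⇒ small dog dog sees sees R load ⇒ small dog dog sees sees small S load load ⇒ small dog dog sees sees small load dog sees load load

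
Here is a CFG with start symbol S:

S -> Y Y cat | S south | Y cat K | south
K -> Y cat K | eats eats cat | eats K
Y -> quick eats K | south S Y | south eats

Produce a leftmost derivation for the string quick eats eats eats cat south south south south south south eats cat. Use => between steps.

S => Y Y cat => quick eats K Y cat => quick eats eats eats cat Y cat => quick eats eats eats cat south S Y cat => quick eats eats eats cat south S south Y cat => quick eats eats eats cat south south south Y cat => quick eats eats eats cat south south south south S Y cat => quick eats eats eats cat south south south south south Y cat => quick eats eats eats cat south south south south south south eats cat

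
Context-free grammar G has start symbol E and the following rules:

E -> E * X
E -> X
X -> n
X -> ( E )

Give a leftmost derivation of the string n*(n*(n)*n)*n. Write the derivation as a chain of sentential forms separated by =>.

E=>E*X=>E*X*X=>X*X*X=>n*X*X=>n*(E)*X=>n*(E*X)*X=>n*(E*X*X)*X=>n*(X*X*X)*X=>n*(n*X*X)*X=>n*(n*(E)*X)*X=>n*(n*(X)*X)*X=>n*(n*(n)*X)*X=>n*(n*(n)*n)*X=>n*(n*(n)*n)*n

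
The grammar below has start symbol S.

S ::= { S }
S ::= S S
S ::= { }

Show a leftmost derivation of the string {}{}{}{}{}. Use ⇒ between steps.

S ⇒ SS ⇒ SSS ⇒ SSSS ⇒ SSSSS ⇒ {}SSSS ⇒ {}{}SSS ⇒ {}{}{}SS ⇒ {}{}{}{}S ⇒ {}{}{}{}{}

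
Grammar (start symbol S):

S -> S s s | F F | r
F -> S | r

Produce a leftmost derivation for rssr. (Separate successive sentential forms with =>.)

S => FF => SF => SssF => rssF => rssr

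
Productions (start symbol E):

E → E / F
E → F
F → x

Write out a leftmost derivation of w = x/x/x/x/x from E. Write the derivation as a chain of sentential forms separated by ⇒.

E⇒E/F⇒E/F/F⇒E/F/F/F⇒E/F/F/F/F⇒F/F/F/F/F⇒x/F/F/F/F⇒x/x/F/F/F⇒x/x/x/F/F⇒x/x/x/x/F⇒x/x/x/x/x

E ⇒ E/F   [E → E / F]
E/F ⇒ E/F/F   [E → E / F]
E/F/F ⇒ E/F/F/F   [E → E / F]
E/F/F/F ⇒ E/F/F/F/F   [E → E / F]
E/F/F/F/F ⇒ F/F/F/F/F   [E → F]
F/F/F/F/F ⇒ x/F/F/F/F   [F → x]
x/F/F/F/F ⇒ x/x/F/F/F   [F → x]
x/x/F/F/F ⇒ x/x/x/F/F   [F → x]
x/x/x/F/F ⇒ x/x/x/x/F   [F → x]
x/x/x/x/F ⇒ x/x/x/x/x   [F → x]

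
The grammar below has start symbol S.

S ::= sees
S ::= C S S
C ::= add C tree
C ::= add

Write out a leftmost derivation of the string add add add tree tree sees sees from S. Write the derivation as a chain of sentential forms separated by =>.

S => C S S   [S ::= C S S]
C S S => add C tree S S   [C ::= add C tree]
add C tree S S => add add C tree tree S S   [C ::= add C tree]
add add C tree tree S S => add add add tree tree S S   [C ::= add]
add add add tree tree S S => add add add tree tree sees S   [S ::= sees]
add add add tree tree sees S => add add add tree tree sees sees   [S ::= sees]

S => C S S => add C tree S S => add add C tree tree S S => add add add tree tree S S => add add add tree tree sees S => add add add tree tree sees sees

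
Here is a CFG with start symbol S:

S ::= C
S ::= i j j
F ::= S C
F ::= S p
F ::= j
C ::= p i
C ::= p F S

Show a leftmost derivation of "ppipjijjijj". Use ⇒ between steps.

S ⇒ C ⇒ pFS ⇒ pSCS ⇒ pCCS ⇒ ppiCS ⇒ ppipFSS ⇒ ppipjSS ⇒ ppipjijjS ⇒ ppipjijjijj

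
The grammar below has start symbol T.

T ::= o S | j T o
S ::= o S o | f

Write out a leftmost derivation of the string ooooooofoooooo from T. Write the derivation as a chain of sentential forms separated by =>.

T => oS => ooSo => oooSoo => ooooSooo => oooooSoooo => ooooooSooooo => oooooooSoooooo => ooooooofoooooo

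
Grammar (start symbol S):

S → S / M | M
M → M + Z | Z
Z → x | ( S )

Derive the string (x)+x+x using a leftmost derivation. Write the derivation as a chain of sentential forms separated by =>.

S => M   [S → M]
M => M+Z   [M → M + Z]
M+Z => M+Z+Z   [M → M + Z]
M+Z+Z => Z+Z+Z   [M → Z]
Z+Z+Z => (S)+Z+Z   [Z → ( S )]
(S)+Z+Z => (M)+Z+Z   [S → M]
(M)+Z+Z => (Z)+Z+Z   [M → Z]
(Z)+Z+Z => (x)+Z+Z   [Z → x]
(x)+Z+Z => (x)+x+Z   [Z → x]
(x)+x+Z => (x)+x+x   [Z → x]

S => M => M+Z => M+Z+Z => Z+Z+Z => (S)+Z+Z => (M)+Z+Z => (Z)+Z+Z => (x)+Z+Z => (x)+x+Z => (x)+x+x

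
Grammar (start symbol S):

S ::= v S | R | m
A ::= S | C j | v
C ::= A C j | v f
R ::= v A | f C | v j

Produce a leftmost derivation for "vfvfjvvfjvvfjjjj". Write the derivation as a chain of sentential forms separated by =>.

S => vS   [S ::= v S]
vS => vR   [S ::= R]
vR => vfC   [R ::= f C]
vfC => vfACj   [C ::= A C j]
vfACj => vfCjCj   [A ::= C j]
vfCjCj => vfvfjCj   [C ::= v f]
vfvfjCj => vfvfjACjj   [C ::= A C j]
vfvfjACjj => vfvfjvCjj   [A ::= v]
vfvfjvCjj => vfvfjvACjjj   [C ::= A C j]
vfvfjvACjjj => vfvfjvCjCjjj   [A ::= C j]
vfvfjvCjCjjj => vfvfjvvfjCjjj   [C ::= v f]
vfvfjvvfjCjjj => vfvfjvvfjACjjjj   [C ::= A C j]
vfvfjvvfjACjjjj => vfvfjvvfjvCjjjj   [A ::= v]
vfvfjvvfjvCjjjj => vfvfjvvfjvvfjjjj   [C ::= v f]

S=>vS=>vR=>vfC=>vfACj=>vfCjCj=>vfvfjCj=>vfvfjACjj=>vfvfjvCjj=>vfvfjvACjjj=>vfvfjvCjCjjj=>vfvfjvvfjCjjj=>vfvfjvvfjACjjjj=>vfvfjvvfjvCjjjj=>vfvfjvvfjvvfjjjj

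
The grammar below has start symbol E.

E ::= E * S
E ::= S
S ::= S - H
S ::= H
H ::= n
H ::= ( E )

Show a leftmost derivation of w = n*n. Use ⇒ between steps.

E⇒E*S⇒S*S⇒H*S⇒n*S⇒n*H⇒n*n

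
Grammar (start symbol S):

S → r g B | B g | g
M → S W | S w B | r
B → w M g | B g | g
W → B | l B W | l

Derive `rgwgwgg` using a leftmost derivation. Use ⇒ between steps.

S ⇒ rgB ⇒ rgwMg ⇒ rgwSwBg ⇒ rgwgwBg ⇒ rgwgwgg

S ⇒ rgB   [S → r g B]
rgB ⇒ rgwMg   [B → w M g]
rgwMg ⇒ rgwSwBg   [M → S w B]
rgwSwBg ⇒ rgwgwBg   [S → g]
rgwgwBg ⇒ rgwgwgg   [B → g]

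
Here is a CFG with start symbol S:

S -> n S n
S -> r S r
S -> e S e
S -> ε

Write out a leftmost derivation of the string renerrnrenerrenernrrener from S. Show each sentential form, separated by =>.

S => rSr   [S -> r S r]
rSr => reSer   [S -> e S e]
reSer => renSner   [S -> n S n]
renSner => reneSener   [S -> e S e]
reneSener => renerSrener   [S -> r S r]
renerSrener => renerrSrrener   [S -> r S r]
renerrSrrener => renerrnSnrrener   [S -> n S n]
renerrnSnrrener => renerrnrSrnrrener   [S -> r S r]
renerrnrSrnrrener => renerrnreSernrrener   [S -> e S e]
renerrnreSernrrener => renerrnrenSnernrrener   [S -> n S n]
renerrnrenSnernrrener => renerrnreneSenernrrener   [S -> e S e]
renerrnreneSenernrrener => renerrnrenerSrenernrrener   [S -> r S r]
renerrnrenerSrenernrrener => renerrnrenerrenernrrener   [S -> ε]

S => rSr => reSer => renSner => reneSener => renerSrener => renerrSrrener => renerrnSnrrener => renerrnrSrnrrener => renerrnreSernrrener => renerrnrenSnernrrener => renerrnreneSenernrrener => renerrnrenerSrenernrrener => renerrnrenerrenernrrener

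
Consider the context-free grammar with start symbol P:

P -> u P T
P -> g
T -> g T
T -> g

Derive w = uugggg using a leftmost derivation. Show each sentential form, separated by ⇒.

P⇒uPT⇒uuPTT⇒uugTT⇒uuggT⇒uugggT⇒uugggg

P ⇒ uPT   [P -> u P T]
uPT ⇒ uuPTT   [P -> u P T]
uuPTT ⇒ uugTT   [P -> g]
uugTT ⇒ uuggT   [T -> g]
uuggT ⇒ uugggT   [T -> g T]
uugggT ⇒ uugggg   [T -> g]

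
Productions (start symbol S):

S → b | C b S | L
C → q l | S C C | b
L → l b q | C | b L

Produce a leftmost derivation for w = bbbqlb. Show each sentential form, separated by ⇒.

S ⇒ L ⇒ C ⇒ SCC ⇒ CbSCC ⇒ bbSCC ⇒ bbbCC ⇒ bbbqlC ⇒ bbbqlb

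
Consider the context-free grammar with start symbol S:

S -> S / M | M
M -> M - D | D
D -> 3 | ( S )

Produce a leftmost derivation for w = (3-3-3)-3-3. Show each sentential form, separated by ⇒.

S ⇒ M   [S -> M]
M ⇒ M-D   [M -> M - D]
M-D ⇒ M-D-D   [M -> M - D]
M-D-D ⇒ D-D-D   [M -> D]
D-D-D ⇒ (S)-D-D   [D -> ( S )]
(S)-D-D ⇒ (M)-D-D   [S -> M]
(M)-D-D ⇒ (M-D)-D-D   [M -> M - D]
(M-D)-D-D ⇒ (M-D-D)-D-D   [M -> M - D]
(M-D-D)-D-D ⇒ (D-D-D)-D-D   [M -> D]
(D-D-D)-D-D ⇒ (3-D-D)-D-D   [D -> 3]
(3-D-D)-D-D ⇒ (3-3-D)-D-D   [D -> 3]
(3-3-D)-D-D ⇒ (3-3-3)-D-D   [D -> 3]
(3-3-3)-D-D ⇒ (3-3-3)-3-D   [D -> 3]
(3-3-3)-3-D ⇒ (3-3-3)-3-3   [D -> 3]

S⇒M⇒M-D⇒M-D-D⇒D-D-D⇒(S)-D-D⇒(M)-D-D⇒(M-D)-D-D⇒(M-D-D)-D-D⇒(D-D-D)-D-D⇒(3-D-D)-D-D⇒(3-3-D)-D-D⇒(3-3-3)-D-D⇒(3-3-3)-3-D⇒(3-3-3)-3-3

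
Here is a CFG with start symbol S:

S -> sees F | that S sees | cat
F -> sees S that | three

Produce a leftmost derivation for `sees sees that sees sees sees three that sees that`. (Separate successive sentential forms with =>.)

S => sees F   [S -> sees F]
sees F => sees sees S that   [F -> sees S that]
sees sees S that => sees sees that S sees that   [S -> that S sees]
sees sees that S sees that => sees sees that sees F sees that   [S -> sees F]
sees sees that sees F sees that => sees sees that sees sees S that sees that   [F -> sees S that]
sees sees that sees sees S that sees that => sees sees that sees sees sees F that sees that   [S -> sees F]
sees sees that sees sees sees F that sees that => sees sees that sees sees sees three that sees that   [F -> three]

S => sees F => sees sees S that => sees sees that S sees that => sees sees that sees F sees that => sees sees that sees sees S that sees that => sees sees that sees sees sees F that sees that => sees sees that sees sees sees three that sees that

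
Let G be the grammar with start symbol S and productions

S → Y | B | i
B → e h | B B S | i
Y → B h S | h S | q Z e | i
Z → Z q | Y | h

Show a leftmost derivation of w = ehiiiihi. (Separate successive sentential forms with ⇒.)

S ⇒ Y ⇒ BhS ⇒ BBShS ⇒ BBSBShS ⇒ ehBSBShS ⇒ ehiSBShS ⇒ ehiiBShS ⇒ ehiiiShS ⇒ ehiiiihS ⇒ ehiiiihi

S ⇒ Y   [S → Y]
Y ⇒ BhS   [Y → B h S]
BhS ⇒ BBShS   [B → B B S]
BBShS ⇒ BBSBShS   [B → B B S]
BBSBShS ⇒ ehBSBShS   [B → e h]
ehBSBShS ⇒ ehiSBShS   [B → i]
ehiSBShS ⇒ ehiiBShS   [S → i]
ehiiBShS ⇒ ehiiiShS   [B → i]
ehiiiShS ⇒ ehiiiihS   [S → i]
ehiiiihS ⇒ ehiiiihi   [S → i]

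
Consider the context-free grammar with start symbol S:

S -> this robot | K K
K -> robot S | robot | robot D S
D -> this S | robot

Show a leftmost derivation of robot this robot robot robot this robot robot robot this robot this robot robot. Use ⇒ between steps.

S ⇒ K K ⇒ robot D S K ⇒ robot this S S K ⇒ robot this K K S K ⇒ robot this robot D S K S K ⇒ robot this robot robot S K S K ⇒ robot this robot robot K K K S K ⇒ robot this robot robot robot S K K S K ⇒ robot this robot robot robot this robot K K S K ⇒ robot this robot robot robot this robot robot K S K ⇒ robot this robot robot robot this robot robot robot S S K ⇒ robot this robot robot robot this robot robot robot this robot S K ⇒ robot this robot robot robot this robot robot robot this robot this robot K ⇒ robot this robot robot robot this robot robot robot this robot this robot robot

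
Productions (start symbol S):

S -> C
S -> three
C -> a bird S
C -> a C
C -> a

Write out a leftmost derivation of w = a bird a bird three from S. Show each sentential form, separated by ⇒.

S ⇒ C   [S -> C]
C ⇒ a bird S   [C -> a bird S]
a bird S ⇒ a bird C   [S -> C]
a bird C ⇒ a bird a bird S   [C -> a bird S]
a bird a bird S ⇒ a bird a bird three   [S -> three]

S ⇒ C ⇒ a bird S ⇒ a bird C ⇒ a bird a bird S ⇒ a bird a bird three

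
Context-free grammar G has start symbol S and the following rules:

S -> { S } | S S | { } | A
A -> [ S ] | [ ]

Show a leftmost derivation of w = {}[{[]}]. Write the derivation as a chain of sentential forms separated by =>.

S => SS => {}S => {}A => {}[S] => {}[{S}] => {}[{A}] => {}[{[]}]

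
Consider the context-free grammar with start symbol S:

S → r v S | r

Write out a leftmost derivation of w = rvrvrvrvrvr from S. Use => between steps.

S => rvS   [S → r v S]
rvS => rvrvS   [S → r v S]
rvrvS => rvrvrvS   [S → r v S]
rvrvrvS => rvrvrvrvS   [S → r v S]
rvrvrvrvS => rvrvrvrvrvS   [S → r v S]
rvrvrvrvrvS => rvrvrvrvrvr   [S → r]

S=>rvS=>rvrvS=>rvrvrvS=>rvrvrvrvS=>rvrvrvrvrvS=>rvrvrvrvrvr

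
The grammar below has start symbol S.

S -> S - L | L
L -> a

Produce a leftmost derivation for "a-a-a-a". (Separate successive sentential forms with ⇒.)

S ⇒ S-L   [S -> S - L]
S-L ⇒ S-L-L   [S -> S - L]
S-L-L ⇒ S-L-L-L   [S -> S - L]
S-L-L-L ⇒ L-L-L-L   [S -> L]
L-L-L-L ⇒ a-L-L-L   [L -> a]
a-L-L-L ⇒ a-a-L-L   [L -> a]
a-a-L-L ⇒ a-a-a-L   [L -> a]
a-a-a-L ⇒ a-a-a-a   [L -> a]

S ⇒ S-L ⇒ S-L-L ⇒ S-L-L-L ⇒ L-L-L-L ⇒ a-L-L-L ⇒ a-a-L-L ⇒ a-a-a-L ⇒ a-a-a-a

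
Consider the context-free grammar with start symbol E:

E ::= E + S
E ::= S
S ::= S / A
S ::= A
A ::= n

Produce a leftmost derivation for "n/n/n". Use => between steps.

E => S   [E ::= S]
S => S/A   [S ::= S / A]
S/A => S/A/A   [S ::= S / A]
S/A/A => A/A/A   [S ::= A]
A/A/A => n/A/A   [A ::= n]
n/A/A => n/n/A   [A ::= n]
n/n/A => n/n/n   [A ::= n]

E => S => S/A => S/A/A => A/A/A => n/A/A => n/n/A => n/n/n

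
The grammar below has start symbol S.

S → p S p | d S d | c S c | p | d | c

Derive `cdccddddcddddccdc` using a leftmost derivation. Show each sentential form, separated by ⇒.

S ⇒ cSc ⇒ cdSdc ⇒ cdcScdc ⇒ cdccSccdc ⇒ cdccdSdccdc ⇒ cdccddSddccdc ⇒ cdccdddSdddccdc ⇒ cdccddddSddddccdc ⇒ cdccddddcddddccdc

S ⇒ cSc   [S → c S c]
cSc ⇒ cdSdc   [S → d S d]
cdSdc ⇒ cdcScdc   [S → c S c]
cdcScdc ⇒ cdccSccdc   [S → c S c]
cdccSccdc ⇒ cdccdSdccdc   [S → d S d]
cdccdSdccdc ⇒ cdccddSddccdc   [S → d S d]
cdccddSddccdc ⇒ cdccdddSdddccdc   [S → d S d]
cdccdddSdddccdc ⇒ cdccddddSddddccdc   [S → d S d]
cdccddddSddddccdc ⇒ cdccddddcddddccdc   [S → c]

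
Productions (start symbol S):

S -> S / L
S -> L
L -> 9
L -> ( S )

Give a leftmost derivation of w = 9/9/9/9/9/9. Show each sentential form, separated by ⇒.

S ⇒ S/L ⇒ S/L/L ⇒ S/L/L/L ⇒ S/L/L/L/L ⇒ S/L/L/L/L/L ⇒ L/L/L/L/L/L ⇒ 9/L/L/L/L/L ⇒ 9/9/L/L/L/L ⇒ 9/9/9/L/L/L ⇒ 9/9/9/9/L/L ⇒ 9/9/9/9/9/L ⇒ 9/9/9/9/9/9

S ⇒ S/L   [S -> S / L]
S/L ⇒ S/L/L   [S -> S / L]
S/L/L ⇒ S/L/L/L   [S -> S / L]
S/L/L/L ⇒ S/L/L/L/L   [S -> S / L]
S/L/L/L/L ⇒ S/L/L/L/L/L   [S -> S / L]
S/L/L/L/L/L ⇒ L/L/L/L/L/L   [S -> L]
L/L/L/L/L/L ⇒ 9/L/L/L/L/L   [L -> 9]
9/L/L/L/L/L ⇒ 9/9/L/L/L/L   [L -> 9]
9/9/L/L/L/L ⇒ 9/9/9/L/L/L   [L -> 9]
9/9/9/L/L/L ⇒ 9/9/9/9/L/L   [L -> 9]
9/9/9/9/L/L ⇒ 9/9/9/9/9/L   [L -> 9]
9/9/9/9/9/L ⇒ 9/9/9/9/9/9   [L -> 9]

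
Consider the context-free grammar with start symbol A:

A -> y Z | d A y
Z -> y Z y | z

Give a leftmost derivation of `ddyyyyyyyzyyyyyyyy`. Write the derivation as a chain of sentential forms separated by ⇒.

A ⇒ dAy   [A -> d A y]
dAy ⇒ ddAyy   [A -> d A y]
ddAyy ⇒ ddyZyy   [A -> y Z]
ddyZyy ⇒ ddyyZyyy   [Z -> y Z y]
ddyyZyyy ⇒ ddyyyZyyyy   [Z -> y Z y]
ddyyyZyyyy ⇒ ddyyyyZyyyyy   [Z -> y Z y]
ddyyyyZyyyyy ⇒ ddyyyyyZyyyyyy   [Z -> y Z y]
ddyyyyyZyyyyyy ⇒ ddyyyyyyZyyyyyyy   [Z -> y Z y]
ddyyyyyyZyyyyyyy ⇒ ddyyyyyyyZyyyyyyyy   [Z -> y Z y]
ddyyyyyyyZyyyyyyyy ⇒ ddyyyyyyyzyyyyyyyy   [Z -> z]

A ⇒ dAy ⇒ ddAyy ⇒ ddyZyy ⇒ ddyyZyyy ⇒ ddyyyZyyyy ⇒ ddyyyyZyyyyy ⇒ ddyyyyyZyyyyyy ⇒ ddyyyyyyZyyyyyyy ⇒ ddyyyyyyyZyyyyyyyy ⇒ ddyyyyyyyzyyyyyyyy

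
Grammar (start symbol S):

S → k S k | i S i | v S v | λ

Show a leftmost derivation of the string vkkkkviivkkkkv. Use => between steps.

S => vSv => vkSkv => vkkSkkv => vkkkSkkkv => vkkkkSkkkkv => vkkkkvSvkkkkv => vkkkkviSivkkkkv => vkkkkviivkkkkv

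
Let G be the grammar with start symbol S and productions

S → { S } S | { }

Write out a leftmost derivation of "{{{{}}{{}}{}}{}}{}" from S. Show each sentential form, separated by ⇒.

S ⇒ {S}S ⇒ {{S}S}S ⇒ {{{S}S}S}S ⇒ {{{{}}S}S}S ⇒ {{{{}}{S}S}S}S ⇒ {{{{}}{{}}S}S}S ⇒ {{{{}}{{}}{}}S}S ⇒ {{{{}}{{}}{}}{}}S ⇒ {{{{}}{{}}{}}{}}{}

S ⇒ {S}S   [S → { S } S]
{S}S ⇒ {{S}S}S   [S → { S } S]
{{S}S}S ⇒ {{{S}S}S}S   [S → { S } S]
{{{S}S}S}S ⇒ {{{{}}S}S}S   [S → { }]
{{{{}}S}S}S ⇒ {{{{}}{S}S}S}S   [S → { S } S]
{{{{}}{S}S}S}S ⇒ {{{{}}{{}}S}S}S   [S → { }]
{{{{}}{{}}S}S}S ⇒ {{{{}}{{}}{}}S}S   [S → { }]
{{{{}}{{}}{}}S}S ⇒ {{{{}}{{}}{}}{}}S   [S → { }]
{{{{}}{{}}{}}{}}S ⇒ {{{{}}{{}}{}}{}}{}   [S → { }]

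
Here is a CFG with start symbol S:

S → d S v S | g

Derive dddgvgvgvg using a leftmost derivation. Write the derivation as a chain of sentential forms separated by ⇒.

S ⇒ dSvS ⇒ ddSvSvS ⇒ dddSvSvSvS ⇒ dddgvSvSvS ⇒ dddgvgvSvS ⇒ dddgvgvgvS ⇒ dddgvgvgvg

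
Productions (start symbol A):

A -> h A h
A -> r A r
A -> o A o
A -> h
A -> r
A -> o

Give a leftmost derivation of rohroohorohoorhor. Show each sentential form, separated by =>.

A => rAr   [A -> r A r]
rAr => roAor   [A -> o A o]
roAor => rohAhor   [A -> h A h]
rohAhor => rohrArhor   [A -> r A r]
rohrArhor => rohroAorhor   [A -> o A o]
rohroAorhor => rohrooAoorhor   [A -> o A o]
rohrooAoorhor => rohroohAhoorhor   [A -> h A h]
rohroohAhoorhor => rohroohoAohoorhor   [A -> o A o]
rohroohoAohoorhor => rohroohorohoorhor   [A -> r]

A => rAr => roAor => rohAhor => rohrArhor => rohroAorhor => rohrooAoorhor => rohroohAhoorhor => rohroohoAohoorhor => rohroohorohoorhor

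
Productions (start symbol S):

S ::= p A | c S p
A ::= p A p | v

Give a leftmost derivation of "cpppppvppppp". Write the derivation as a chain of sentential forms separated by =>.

S => cSp   [S ::= c S p]
cSp => cpAp   [S ::= p A]
cpAp => cppApp   [A ::= p A p]
cppApp => cpppAppp   [A ::= p A p]
cpppAppp => cppppApppp   [A ::= p A p]
cppppApppp => cpppppAppppp   [A ::= p A p]
cpppppAppppp => cpppppvppppp   [A ::= v]

S => cSp => cpAp => cppApp => cpppAppp => cppppApppp => cpppppAppppp => cpppppvppppp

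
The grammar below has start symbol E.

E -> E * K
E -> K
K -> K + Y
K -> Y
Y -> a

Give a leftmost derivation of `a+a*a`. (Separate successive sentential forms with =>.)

E => E*K => K*K => K+Y*K => Y+Y*K => a+Y*K => a+a*K => a+a*Y => a+a*a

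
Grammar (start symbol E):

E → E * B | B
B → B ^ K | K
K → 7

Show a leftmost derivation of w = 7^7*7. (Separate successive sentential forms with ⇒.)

E⇒E*B⇒B*B⇒B^K*B⇒K^K*B⇒7^K*B⇒7^7*B⇒7^7*K⇒7^7*7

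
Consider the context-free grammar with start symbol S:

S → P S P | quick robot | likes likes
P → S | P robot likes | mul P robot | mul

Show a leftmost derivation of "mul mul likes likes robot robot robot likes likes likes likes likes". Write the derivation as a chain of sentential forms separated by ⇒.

S ⇒ P S P ⇒ P robot likes S P ⇒ mul P robot robot likes S P ⇒ mul mul P robot robot robot likes S P ⇒ mul mul S robot robot robot likes S P ⇒ mul mul likes likes robot robot robot likes S P ⇒ mul mul likes likes robot robot robot likes likes likes P ⇒ mul mul likes likes robot robot robot likes likes likes S ⇒ mul mul likes likes robot robot robot likes likes likes likes likes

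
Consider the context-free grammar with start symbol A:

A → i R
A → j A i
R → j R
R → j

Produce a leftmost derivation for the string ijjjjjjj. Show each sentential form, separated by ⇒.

A ⇒ iR ⇒ ijR ⇒ ijjR ⇒ ijjjR ⇒ ijjjjR ⇒ ijjjjjR ⇒ ijjjjjjR ⇒ ijjjjjjj

A ⇒ iR   [A → i R]
iR ⇒ ijR   [R → j R]
ijR ⇒ ijjR   [R → j R]
ijjR ⇒ ijjjR   [R → j R]
ijjjR ⇒ ijjjjR   [R → j R]
ijjjjR ⇒ ijjjjjR   [R → j R]
ijjjjjR ⇒ ijjjjjjR   [R → j R]
ijjjjjjR ⇒ ijjjjjjj   [R → j]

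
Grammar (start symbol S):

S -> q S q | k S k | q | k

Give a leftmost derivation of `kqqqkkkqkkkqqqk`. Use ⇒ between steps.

S ⇒ kSk ⇒ kqSqk ⇒ kqqSqqk ⇒ kqqqSqqqk ⇒ kqqqkSkqqqk ⇒ kqqqkkSkkqqqk ⇒ kqqqkkkSkkkqqqk ⇒ kqqqkkkqkkkqqqk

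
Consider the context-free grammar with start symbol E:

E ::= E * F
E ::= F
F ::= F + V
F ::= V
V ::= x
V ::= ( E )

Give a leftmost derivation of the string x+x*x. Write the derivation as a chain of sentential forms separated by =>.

E => E*F   [E ::= E * F]
E*F => F*F   [E ::= F]
F*F => F+V*F   [F ::= F + V]
F+V*F => V+V*F   [F ::= V]
V+V*F => x+V*F   [V ::= x]
x+V*F => x+x*F   [V ::= x]
x+x*F => x+x*V   [F ::= V]
x+x*V => x+x*x   [V ::= x]

E => E*F => F*F => F+V*F => V+V*F => x+V*F => x+x*F => x+x*V => x+x*x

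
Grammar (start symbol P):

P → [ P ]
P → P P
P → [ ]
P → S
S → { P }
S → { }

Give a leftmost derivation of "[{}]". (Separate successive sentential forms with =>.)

P => [P] => [S] => [{}]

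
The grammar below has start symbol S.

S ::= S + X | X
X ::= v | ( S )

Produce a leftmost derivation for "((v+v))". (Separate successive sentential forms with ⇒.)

S ⇒ X ⇒ (S) ⇒ (X) ⇒ ((S)) ⇒ ((S+X)) ⇒ ((X+X)) ⇒ ((v+X)) ⇒ ((v+v))

S ⇒ X   [S ::= X]
X ⇒ (S)   [X ::= ( S )]
(S) ⇒ (X)   [S ::= X]
(X) ⇒ ((S))   [X ::= ( S )]
((S)) ⇒ ((S+X))   [S ::= S + X]
((S+X)) ⇒ ((X+X))   [S ::= X]
((X+X)) ⇒ ((v+X))   [X ::= v]
((v+X)) ⇒ ((v+v))   [X ::= v]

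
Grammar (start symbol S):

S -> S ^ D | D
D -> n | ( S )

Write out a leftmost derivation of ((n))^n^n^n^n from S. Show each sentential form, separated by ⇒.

S⇒S^D⇒S^D^D⇒S^D^D^D⇒S^D^D^D^D⇒D^D^D^D^D⇒(S)^D^D^D^D⇒(D)^D^D^D^D⇒((S))^D^D^D^D⇒((D))^D^D^D^D⇒((n))^D^D^D^D⇒((n))^n^D^D^D⇒((n))^n^n^D^D⇒((n))^n^n^n^D⇒((n))^n^n^n^n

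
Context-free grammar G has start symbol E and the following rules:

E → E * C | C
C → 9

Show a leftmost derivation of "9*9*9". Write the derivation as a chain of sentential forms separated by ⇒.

E ⇒ E*C ⇒ E*C*C ⇒ C*C*C ⇒ 9*C*C ⇒ 9*9*C ⇒ 9*9*9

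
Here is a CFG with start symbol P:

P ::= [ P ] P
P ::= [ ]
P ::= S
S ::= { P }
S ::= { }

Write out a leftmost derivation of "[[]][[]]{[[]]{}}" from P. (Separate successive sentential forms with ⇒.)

P ⇒ [P]P   [P ::= [ P ] P]
[P]P ⇒ [[]]P   [P ::= [ ]]
[[]]P ⇒ [[]][P]P   [P ::= [ P ] P]
[[]][P]P ⇒ [[]][[]]P   [P ::= [ ]]
[[]][[]]P ⇒ [[]][[]]S   [P ::= S]
[[]][[]]S ⇒ [[]][[]]{P}   [S ::= { P }]
[[]][[]]{P} ⇒ [[]][[]]{[P]P}   [P ::= [ P ] P]
[[]][[]]{[P]P} ⇒ [[]][[]]{[[]]P}   [P ::= [ ]]
[[]][[]]{[[]]P} ⇒ [[]][[]]{[[]]S}   [P ::= S]
[[]][[]]{[[]]S} ⇒ [[]][[]]{[[]]{}}   [S ::= { }]

P ⇒ [P]P ⇒ [[]]P ⇒ [[]][P]P ⇒ [[]][[]]P ⇒ [[]][[]]S ⇒ [[]][[]]{P} ⇒ [[]][[]]{[P]P} ⇒ [[]][[]]{[[]]P} ⇒ [[]][[]]{[[]]S} ⇒ [[]][[]]{[[]]{}}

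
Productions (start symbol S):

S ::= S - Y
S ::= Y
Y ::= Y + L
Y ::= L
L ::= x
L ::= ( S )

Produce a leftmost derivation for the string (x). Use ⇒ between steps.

S ⇒ Y ⇒ L ⇒ (S) ⇒ (Y) ⇒ (L) ⇒ (x)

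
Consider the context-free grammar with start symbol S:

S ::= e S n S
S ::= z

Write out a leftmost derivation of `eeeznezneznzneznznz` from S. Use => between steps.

S => eSnS => eeSnSnS => eeeSnSnSnS => eeeznSnSnS => eeezneSnSnSnS => eeezneznSnSnS => eeeznezneSnSnSnS => eeeznezneznSnSnS => eeeznezneznznSnS => eeeznezneznzneSnSnS => eeeznezneznzneznSnS => eeeznezneznzneznznS => eeeznezneznzneznznz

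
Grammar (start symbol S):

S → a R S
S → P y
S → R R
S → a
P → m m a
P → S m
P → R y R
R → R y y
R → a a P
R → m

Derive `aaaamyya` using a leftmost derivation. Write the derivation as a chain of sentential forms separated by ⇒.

S ⇒ aRS ⇒ aRyyS ⇒ aaaPyyS ⇒ aaaSmyyS ⇒ aaaamyyS ⇒ aaaamyya

S ⇒ aRS   [S → a R S]
aRS ⇒ aRyyS   [R → R y y]
aRyyS ⇒ aaaPyyS   [R → a a P]
aaaPyyS ⇒ aaaSmyyS   [P → S m]
aaaSmyyS ⇒ aaaamyyS   [S → a]
aaaamyyS ⇒ aaaamyya   [S → a]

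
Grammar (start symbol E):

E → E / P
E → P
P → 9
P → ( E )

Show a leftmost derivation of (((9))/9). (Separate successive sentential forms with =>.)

E => P   [E → P]
P => (E)   [P → ( E )]
(E) => (E/P)   [E → E / P]
(E/P) => (P/P)   [E → P]
(P/P) => ((E)/P)   [P → ( E )]
((E)/P) => ((P)/P)   [E → P]
((P)/P) => (((E))/P)   [P → ( E )]
(((E))/P) => (((P))/P)   [E → P]
(((P))/P) => (((9))/P)   [P → 9]
(((9))/P) => (((9))/9)   [P → 9]

E=>P=>(E)=>(E/P)=>(P/P)=>((E)/P)=>((P)/P)=>(((E))/P)=>(((P))/P)=>(((9))/P)=>(((9))/9)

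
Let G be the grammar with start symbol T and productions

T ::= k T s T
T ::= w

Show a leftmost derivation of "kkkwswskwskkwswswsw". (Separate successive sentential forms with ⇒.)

T ⇒ kTsT ⇒ kkTsTsT ⇒ kkkTsTsTsT ⇒ kkkwsTsTsT ⇒ kkkwswsTsT ⇒ kkkwswskTsTsT ⇒ kkkwswskwsTsT ⇒ kkkwswskwskTsTsT ⇒ kkkwswskwskkTsTsTsT ⇒ kkkwswskwskkwsTsTsT ⇒ kkkwswskwskkwswsTsT ⇒ kkkwswskwskkwswswsT ⇒ kkkwswskwskkwswswsw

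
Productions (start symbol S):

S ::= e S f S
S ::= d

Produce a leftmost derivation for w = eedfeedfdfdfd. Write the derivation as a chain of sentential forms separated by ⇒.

S ⇒ eSfS ⇒ eeSfSfS ⇒ eedfSfS ⇒ eedfeSfSfS ⇒ eedfeeSfSfSfS ⇒ eedfeedfSfSfS ⇒ eedfeedfdfSfS ⇒ eedfeedfdfdfS ⇒ eedfeedfdfdfd

S ⇒ eSfS   [S ::= e S f S]
eSfS ⇒ eeSfSfS   [S ::= e S f S]
eeSfSfS ⇒ eedfSfS   [S ::= d]
eedfSfS ⇒ eedfeSfSfS   [S ::= e S f S]
eedfeSfSfS ⇒ eedfeeSfSfSfS   [S ::= e S f S]
eedfeeSfSfSfS ⇒ eedfeedfSfSfS   [S ::= d]
eedfeedfSfSfS ⇒ eedfeedfdfSfS   [S ::= d]
eedfeedfdfSfS ⇒ eedfeedfdfdfS   [S ::= d]
eedfeedfdfdfS ⇒ eedfeedfdfdfd   [S ::= d]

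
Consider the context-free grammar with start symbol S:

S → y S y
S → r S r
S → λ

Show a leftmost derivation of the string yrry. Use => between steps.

S => ySy   [S → y S y]
ySy => yrSry   [S → r S r]
yrSry => yrry   [S → λ]

S => ySy => yrSry => yrry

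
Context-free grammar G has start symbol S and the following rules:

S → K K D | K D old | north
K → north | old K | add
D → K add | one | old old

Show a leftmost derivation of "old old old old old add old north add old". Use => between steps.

S => K D old => old K D old => old old K D old => old old old K D old => old old old old K D old => old old old old old K D old => old old old old old add D old => old old old old old add K add old => old old old old old add old K add old => old old old old old add old north add old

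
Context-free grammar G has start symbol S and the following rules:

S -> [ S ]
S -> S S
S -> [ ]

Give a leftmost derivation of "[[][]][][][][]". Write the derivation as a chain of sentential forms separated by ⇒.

S⇒SS⇒SSS⇒SSSS⇒SSSSS⇒[S]SSSS⇒[SS]SSSS⇒[[]S]SSSS⇒[[][]]SSSS⇒[[][]][]SSS⇒[[][]][][]SS⇒[[][]][][][]S⇒[[][]][][][][]

S ⇒ SS   [S -> S S]
SS ⇒ SSS   [S -> S S]
SSS ⇒ SSSS   [S -> S S]
SSSS ⇒ SSSSS   [S -> S S]
SSSSS ⇒ [S]SSSS   [S -> [ S ]]
[S]SSSS ⇒ [SS]SSSS   [S -> S S]
[SS]SSSS ⇒ [[]S]SSSS   [S -> [ ]]
[[]S]SSSS ⇒ [[][]]SSSS   [S -> [ ]]
[[][]]SSSS ⇒ [[][]][]SSS   [S -> [ ]]
[[][]][]SSS ⇒ [[][]][][]SS   [S -> [ ]]
[[][]][][]SS ⇒ [[][]][][][]S   [S -> [ ]]
[[][]][][][]S ⇒ [[][]][][][][]   [S -> [ ]]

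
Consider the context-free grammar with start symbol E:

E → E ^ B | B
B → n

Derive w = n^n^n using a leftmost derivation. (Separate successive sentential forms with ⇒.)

E ⇒ E^B ⇒ E^B^B ⇒ B^B^B ⇒ n^B^B ⇒ n^n^B ⇒ n^n^n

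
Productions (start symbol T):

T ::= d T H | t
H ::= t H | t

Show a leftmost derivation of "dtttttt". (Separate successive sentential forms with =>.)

T => dTH   [T ::= d T H]
dTH => dtH   [T ::= t]
dtH => dttH   [H ::= t H]
dttH => dtttH   [H ::= t H]
dtttH => dttttH   [H ::= t H]
dttttH => dtttttH   [H ::= t H]
dtttttH => dtttttt   [H ::= t]

T=>dTH=>dtH=>dttH=>dtttH=>dttttH=>dtttttH=>dtttttt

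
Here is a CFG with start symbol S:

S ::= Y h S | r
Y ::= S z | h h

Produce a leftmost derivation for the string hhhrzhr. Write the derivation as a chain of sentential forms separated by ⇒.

S ⇒ YhS ⇒ SzhS ⇒ YhSzhS ⇒ hhhSzhS ⇒ hhhrzhS ⇒ hhhrzhr

S ⇒ YhS   [S ::= Y h S]
YhS ⇒ SzhS   [Y ::= S z]
SzhS ⇒ YhSzhS   [S ::= Y h S]
YhSzhS ⇒ hhhSzhS   [Y ::= h h]
hhhSzhS ⇒ hhhrzhS   [S ::= r]
hhhrzhS ⇒ hhhrzhr   [S ::= r]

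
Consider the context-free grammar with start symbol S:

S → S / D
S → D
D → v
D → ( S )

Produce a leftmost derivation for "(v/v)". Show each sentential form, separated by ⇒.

S⇒D⇒(S)⇒(S/D)⇒(D/D)⇒(v/D)⇒(v/v)

S ⇒ D   [S → D]
D ⇒ (S)   [D → ( S )]
(S) ⇒ (S/D)   [S → S / D]
(S/D) ⇒ (D/D)   [S → D]
(D/D) ⇒ (v/D)   [D → v]
(v/D) ⇒ (v/v)   [D → v]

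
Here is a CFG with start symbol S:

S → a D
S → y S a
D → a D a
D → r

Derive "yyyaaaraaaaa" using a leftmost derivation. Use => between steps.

S => ySa   [S → y S a]
ySa => yySaa   [S → y S a]
yySaa => yyySaaa   [S → y S a]
yyySaaa => yyyaDaaa   [S → a D]
yyyaDaaa => yyyaaDaaaa   [D → a D a]
yyyaaDaaaa => yyyaaaDaaaaa   [D → a D a]
yyyaaaDaaaaa => yyyaaaraaaaa   [D → r]

S => ySa => yySaa => yyySaaa => yyyaDaaa => yyyaaDaaaa => yyyaaaDaaaaa => yyyaaaraaaaa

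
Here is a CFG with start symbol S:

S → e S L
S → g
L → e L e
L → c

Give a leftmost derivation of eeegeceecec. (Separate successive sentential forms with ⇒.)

S ⇒ eSL ⇒ eeSLL ⇒ eeeSLLL ⇒ eeegLLL ⇒ eeegeLeLL ⇒ eeegeceLL ⇒ eeegeceeLeL ⇒ eeegeceeceL ⇒ eeegeceecec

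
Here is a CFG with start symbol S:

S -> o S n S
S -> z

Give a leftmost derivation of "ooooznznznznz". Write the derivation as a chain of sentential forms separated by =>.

S => oSnS => ooSnSnS => oooSnSnSnS => ooooSnSnSnSnS => ooooznSnSnSnS => ooooznznSnSnS => ooooznznznSnS => ooooznznznznS => ooooznznznznz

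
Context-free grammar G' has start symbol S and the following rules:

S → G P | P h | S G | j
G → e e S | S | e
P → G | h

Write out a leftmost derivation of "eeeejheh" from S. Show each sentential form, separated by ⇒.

S ⇒ GP   [S → G P]
GP ⇒ eeSP   [G → e e S]
eeSP ⇒ eeSGP   [S → S G]
eeSGP ⇒ eePhGP   [S → P h]
eePhGP ⇒ eeGhGP   [P → G]
eeGhGP ⇒ eeeeShGP   [G → e e S]
eeeeShGP ⇒ eeeejhGP   [S → j]
eeeejhGP ⇒ eeeejheP   [G → e]
eeeejheP ⇒ eeeejheh   [P → h]

S ⇒ GP ⇒ eeSP ⇒ eeSGP ⇒ eePhGP ⇒ eeGhGP ⇒ eeeeShGP ⇒ eeeejhGP ⇒ eeeejheP ⇒ eeeejheh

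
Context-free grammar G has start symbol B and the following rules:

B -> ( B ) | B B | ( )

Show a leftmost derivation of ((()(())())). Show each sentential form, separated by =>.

B => (B) => ((B)) => ((BB)) => ((BBB)) => ((()BB)) => ((()(B)B)) => ((()(())B)) => ((()(())()))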